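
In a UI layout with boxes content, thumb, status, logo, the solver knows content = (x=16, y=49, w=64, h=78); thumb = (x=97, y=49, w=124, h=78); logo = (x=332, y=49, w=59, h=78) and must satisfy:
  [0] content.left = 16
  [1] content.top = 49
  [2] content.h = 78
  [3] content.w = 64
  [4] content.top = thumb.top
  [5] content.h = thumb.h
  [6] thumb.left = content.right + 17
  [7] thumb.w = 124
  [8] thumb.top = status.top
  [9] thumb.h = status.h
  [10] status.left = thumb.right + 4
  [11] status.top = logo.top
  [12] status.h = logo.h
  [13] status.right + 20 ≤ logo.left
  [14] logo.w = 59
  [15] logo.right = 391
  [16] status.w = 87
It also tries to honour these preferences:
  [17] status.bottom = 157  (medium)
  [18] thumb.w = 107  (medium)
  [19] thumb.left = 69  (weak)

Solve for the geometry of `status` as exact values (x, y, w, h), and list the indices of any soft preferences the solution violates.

status = (x=225, y=49, w=87, h=78)
violated soft preferences: 17, 18, 19

1. status.y = 49  [thumb.top = status.top]
2. status.h = 78  [thumb.h = status.h]
3. status.x = 225  [status.left = thumb.right + 4]
4. status.w = 87  [status.w = 87]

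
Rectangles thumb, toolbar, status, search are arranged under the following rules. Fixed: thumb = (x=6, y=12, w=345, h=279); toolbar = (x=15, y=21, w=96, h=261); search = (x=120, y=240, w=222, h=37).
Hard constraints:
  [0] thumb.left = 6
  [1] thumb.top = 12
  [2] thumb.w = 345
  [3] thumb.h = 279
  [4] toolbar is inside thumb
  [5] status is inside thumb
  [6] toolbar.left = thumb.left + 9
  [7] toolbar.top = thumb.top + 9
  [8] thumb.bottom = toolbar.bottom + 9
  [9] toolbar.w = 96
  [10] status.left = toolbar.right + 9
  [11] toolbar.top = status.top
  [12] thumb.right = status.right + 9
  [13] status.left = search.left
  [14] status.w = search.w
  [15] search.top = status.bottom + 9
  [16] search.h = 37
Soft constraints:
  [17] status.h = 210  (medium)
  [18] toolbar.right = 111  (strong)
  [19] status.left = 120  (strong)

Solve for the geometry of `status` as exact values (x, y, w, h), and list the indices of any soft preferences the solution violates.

1. status.x = 120  [status.left = toolbar.right + 9]
2. status.y = 21  [toolbar.top = status.top]
3. status.w = 222  [thumb.right = status.right + 9]
4. status.h = 210  [search.top = status.bottom + 9]

status = (x=120, y=21, w=222, h=210)
violated soft preferences: none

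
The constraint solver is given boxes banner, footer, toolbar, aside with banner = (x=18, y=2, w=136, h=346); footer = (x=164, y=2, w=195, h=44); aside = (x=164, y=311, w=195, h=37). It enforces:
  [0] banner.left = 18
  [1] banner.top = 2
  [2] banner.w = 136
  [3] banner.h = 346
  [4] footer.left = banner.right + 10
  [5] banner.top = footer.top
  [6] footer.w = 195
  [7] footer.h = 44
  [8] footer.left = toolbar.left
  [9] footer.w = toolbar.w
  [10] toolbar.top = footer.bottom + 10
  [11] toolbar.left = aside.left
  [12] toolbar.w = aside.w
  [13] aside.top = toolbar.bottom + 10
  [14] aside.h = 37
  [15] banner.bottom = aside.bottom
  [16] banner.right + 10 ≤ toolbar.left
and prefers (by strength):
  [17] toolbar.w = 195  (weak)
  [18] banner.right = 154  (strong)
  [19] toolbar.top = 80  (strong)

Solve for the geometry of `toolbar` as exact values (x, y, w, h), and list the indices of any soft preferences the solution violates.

1. toolbar.x = 164  [footer.left = toolbar.left]
2. toolbar.w = 195  [footer.w = toolbar.w]
3. toolbar.y = 56  [toolbar.top = footer.bottom + 10]
4. toolbar.h = 245  [aside.top = toolbar.bottom + 10]

toolbar = (x=164, y=56, w=195, h=245)
violated soft preferences: 19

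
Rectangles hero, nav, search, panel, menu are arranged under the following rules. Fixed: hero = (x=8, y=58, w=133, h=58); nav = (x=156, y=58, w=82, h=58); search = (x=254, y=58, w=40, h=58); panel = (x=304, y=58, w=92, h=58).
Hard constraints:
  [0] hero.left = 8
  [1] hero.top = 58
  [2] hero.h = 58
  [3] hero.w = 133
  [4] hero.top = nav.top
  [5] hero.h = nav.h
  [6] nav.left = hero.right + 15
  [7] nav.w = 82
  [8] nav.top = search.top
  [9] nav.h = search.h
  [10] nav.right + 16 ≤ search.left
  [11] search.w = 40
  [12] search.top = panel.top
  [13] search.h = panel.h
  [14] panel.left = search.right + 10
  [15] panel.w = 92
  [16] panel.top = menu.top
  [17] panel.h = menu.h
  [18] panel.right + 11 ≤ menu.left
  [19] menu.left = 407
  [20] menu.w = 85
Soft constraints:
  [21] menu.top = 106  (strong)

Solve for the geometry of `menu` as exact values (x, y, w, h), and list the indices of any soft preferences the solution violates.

1. menu.y = 58  [panel.top = menu.top]
2. menu.h = 58  [panel.h = menu.h]
3. menu.x = 407  [menu.left = 407]
4. menu.w = 85  [menu.w = 85]

menu = (x=407, y=58, w=85, h=58)
violated soft preferences: 21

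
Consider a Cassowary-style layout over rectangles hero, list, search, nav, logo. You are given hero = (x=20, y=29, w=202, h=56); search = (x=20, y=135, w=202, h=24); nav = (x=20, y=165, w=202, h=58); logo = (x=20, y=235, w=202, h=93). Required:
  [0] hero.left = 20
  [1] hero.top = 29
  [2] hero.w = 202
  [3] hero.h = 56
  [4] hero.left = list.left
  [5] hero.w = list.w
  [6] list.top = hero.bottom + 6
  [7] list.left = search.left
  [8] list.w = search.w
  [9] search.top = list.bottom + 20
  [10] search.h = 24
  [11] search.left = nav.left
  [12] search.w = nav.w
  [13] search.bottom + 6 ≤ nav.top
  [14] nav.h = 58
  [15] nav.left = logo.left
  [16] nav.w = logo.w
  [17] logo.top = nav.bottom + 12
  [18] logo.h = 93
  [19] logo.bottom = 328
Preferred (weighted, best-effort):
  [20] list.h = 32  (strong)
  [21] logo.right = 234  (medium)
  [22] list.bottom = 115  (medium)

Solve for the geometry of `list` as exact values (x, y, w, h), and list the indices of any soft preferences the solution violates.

1. list.x = 20  [hero.left = list.left]
2. list.w = 202  [hero.w = list.w]
3. list.y = 91  [list.top = hero.bottom + 6]
4. list.h = 24  [search.top = list.bottom + 20]

list = (x=20, y=91, w=202, h=24)
violated soft preferences: 20, 21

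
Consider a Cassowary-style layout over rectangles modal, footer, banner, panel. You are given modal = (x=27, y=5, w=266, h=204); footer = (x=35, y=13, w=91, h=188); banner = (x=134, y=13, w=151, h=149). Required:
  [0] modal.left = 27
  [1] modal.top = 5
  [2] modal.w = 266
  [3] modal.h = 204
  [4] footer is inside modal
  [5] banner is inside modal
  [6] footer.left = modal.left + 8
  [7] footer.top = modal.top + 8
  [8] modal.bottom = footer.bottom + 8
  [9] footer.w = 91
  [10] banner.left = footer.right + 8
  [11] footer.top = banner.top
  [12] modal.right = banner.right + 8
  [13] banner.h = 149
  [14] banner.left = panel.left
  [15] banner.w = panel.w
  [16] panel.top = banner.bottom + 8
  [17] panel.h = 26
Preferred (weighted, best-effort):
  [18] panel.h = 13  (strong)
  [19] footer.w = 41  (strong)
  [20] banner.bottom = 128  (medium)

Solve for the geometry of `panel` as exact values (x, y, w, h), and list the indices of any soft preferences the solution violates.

panel = (x=134, y=170, w=151, h=26)
violated soft preferences: 18, 19, 20

1. panel.x = 134  [banner.left = panel.left]
2. panel.w = 151  [banner.w = panel.w]
3. panel.y = 170  [panel.top = banner.bottom + 8]
4. panel.h = 26  [panel.h = 26]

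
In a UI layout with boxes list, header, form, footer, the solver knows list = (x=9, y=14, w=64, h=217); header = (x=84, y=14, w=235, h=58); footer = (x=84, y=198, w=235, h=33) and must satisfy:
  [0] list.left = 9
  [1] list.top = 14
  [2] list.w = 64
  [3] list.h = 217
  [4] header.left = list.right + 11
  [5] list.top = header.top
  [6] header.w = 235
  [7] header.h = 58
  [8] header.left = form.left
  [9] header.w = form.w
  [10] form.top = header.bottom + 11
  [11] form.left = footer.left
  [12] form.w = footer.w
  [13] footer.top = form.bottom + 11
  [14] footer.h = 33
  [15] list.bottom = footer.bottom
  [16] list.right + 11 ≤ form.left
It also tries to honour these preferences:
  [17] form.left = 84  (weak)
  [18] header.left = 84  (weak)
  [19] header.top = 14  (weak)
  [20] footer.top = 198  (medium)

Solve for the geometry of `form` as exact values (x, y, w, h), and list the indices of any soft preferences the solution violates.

1. form.x = 84  [header.left = form.left]
2. form.w = 235  [header.w = form.w]
3. form.y = 83  [form.top = header.bottom + 11]
4. form.h = 104  [footer.top = form.bottom + 11]

form = (x=84, y=83, w=235, h=104)
violated soft preferences: none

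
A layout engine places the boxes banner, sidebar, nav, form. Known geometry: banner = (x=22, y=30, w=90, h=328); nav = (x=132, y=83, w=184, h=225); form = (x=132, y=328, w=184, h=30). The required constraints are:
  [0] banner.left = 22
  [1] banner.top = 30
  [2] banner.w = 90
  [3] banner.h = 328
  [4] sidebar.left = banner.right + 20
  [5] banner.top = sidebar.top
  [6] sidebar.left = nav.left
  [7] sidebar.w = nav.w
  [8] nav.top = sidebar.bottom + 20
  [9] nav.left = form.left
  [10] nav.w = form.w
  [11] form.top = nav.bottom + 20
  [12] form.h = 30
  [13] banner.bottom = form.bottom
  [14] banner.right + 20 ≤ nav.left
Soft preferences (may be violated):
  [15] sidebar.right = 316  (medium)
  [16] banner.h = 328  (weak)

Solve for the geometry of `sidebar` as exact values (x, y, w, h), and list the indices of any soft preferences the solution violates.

1. sidebar.x = 132  [sidebar.left = banner.right + 20]
2. sidebar.y = 30  [banner.top = sidebar.top]
3. sidebar.w = 184  [sidebar.w = nav.w]
4. sidebar.h = 33  [nav.top = sidebar.bottom + 20]

sidebar = (x=132, y=30, w=184, h=33)
violated soft preferences: none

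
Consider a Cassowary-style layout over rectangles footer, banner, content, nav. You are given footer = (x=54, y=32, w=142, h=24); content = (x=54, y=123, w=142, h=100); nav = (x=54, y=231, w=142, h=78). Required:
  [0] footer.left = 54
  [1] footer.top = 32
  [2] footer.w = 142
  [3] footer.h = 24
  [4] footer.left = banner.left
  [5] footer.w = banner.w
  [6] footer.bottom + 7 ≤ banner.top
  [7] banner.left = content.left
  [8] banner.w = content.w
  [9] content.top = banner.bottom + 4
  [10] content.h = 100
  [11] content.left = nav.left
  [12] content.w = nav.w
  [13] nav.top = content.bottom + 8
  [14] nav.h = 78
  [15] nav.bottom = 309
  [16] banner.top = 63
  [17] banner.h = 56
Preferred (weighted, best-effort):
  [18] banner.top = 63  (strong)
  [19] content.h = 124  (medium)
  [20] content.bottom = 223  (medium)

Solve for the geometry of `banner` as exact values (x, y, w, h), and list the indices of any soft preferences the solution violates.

1. banner.x = 54  [footer.left = banner.left]
2. banner.w = 142  [footer.w = banner.w]
3. banner.y = 63  [banner.top = 63]
4. banner.h = 56  [banner.h = 56]

banner = (x=54, y=63, w=142, h=56)
violated soft preferences: 19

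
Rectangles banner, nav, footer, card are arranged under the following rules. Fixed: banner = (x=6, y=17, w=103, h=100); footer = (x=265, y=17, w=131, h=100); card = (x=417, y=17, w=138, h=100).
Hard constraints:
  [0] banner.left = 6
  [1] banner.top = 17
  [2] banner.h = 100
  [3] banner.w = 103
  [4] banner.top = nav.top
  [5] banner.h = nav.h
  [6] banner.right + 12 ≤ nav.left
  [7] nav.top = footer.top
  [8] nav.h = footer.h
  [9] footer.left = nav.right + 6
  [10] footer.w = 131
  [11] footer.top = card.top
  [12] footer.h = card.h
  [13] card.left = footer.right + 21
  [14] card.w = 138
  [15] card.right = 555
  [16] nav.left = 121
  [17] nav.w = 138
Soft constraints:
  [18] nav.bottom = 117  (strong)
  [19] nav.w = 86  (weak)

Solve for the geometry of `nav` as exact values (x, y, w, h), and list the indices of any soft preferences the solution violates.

1. nav.y = 17  [banner.top = nav.top]
2. nav.h = 100  [banner.h = nav.h]
3. nav.x = 121  [nav.left = 121]
4. nav.w = 138  [nav.w = 138]

nav = (x=121, y=17, w=138, h=100)
violated soft preferences: 19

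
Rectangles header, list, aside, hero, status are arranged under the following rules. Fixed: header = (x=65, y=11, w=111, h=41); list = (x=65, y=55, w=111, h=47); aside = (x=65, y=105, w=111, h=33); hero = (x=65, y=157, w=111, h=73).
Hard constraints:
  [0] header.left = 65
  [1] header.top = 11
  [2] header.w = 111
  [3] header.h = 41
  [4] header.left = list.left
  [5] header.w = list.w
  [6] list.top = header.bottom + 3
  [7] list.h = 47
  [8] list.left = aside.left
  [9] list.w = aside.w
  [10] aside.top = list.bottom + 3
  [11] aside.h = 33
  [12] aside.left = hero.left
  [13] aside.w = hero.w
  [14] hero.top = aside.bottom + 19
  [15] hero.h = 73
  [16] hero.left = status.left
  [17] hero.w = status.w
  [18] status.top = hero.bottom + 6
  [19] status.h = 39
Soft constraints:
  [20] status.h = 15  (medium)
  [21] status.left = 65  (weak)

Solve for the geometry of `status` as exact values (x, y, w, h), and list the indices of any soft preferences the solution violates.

1. status.x = 65  [hero.left = status.left]
2. status.w = 111  [hero.w = status.w]
3. status.y = 236  [status.top = hero.bottom + 6]
4. status.h = 39  [status.h = 39]

status = (x=65, y=236, w=111, h=39)
violated soft preferences: 20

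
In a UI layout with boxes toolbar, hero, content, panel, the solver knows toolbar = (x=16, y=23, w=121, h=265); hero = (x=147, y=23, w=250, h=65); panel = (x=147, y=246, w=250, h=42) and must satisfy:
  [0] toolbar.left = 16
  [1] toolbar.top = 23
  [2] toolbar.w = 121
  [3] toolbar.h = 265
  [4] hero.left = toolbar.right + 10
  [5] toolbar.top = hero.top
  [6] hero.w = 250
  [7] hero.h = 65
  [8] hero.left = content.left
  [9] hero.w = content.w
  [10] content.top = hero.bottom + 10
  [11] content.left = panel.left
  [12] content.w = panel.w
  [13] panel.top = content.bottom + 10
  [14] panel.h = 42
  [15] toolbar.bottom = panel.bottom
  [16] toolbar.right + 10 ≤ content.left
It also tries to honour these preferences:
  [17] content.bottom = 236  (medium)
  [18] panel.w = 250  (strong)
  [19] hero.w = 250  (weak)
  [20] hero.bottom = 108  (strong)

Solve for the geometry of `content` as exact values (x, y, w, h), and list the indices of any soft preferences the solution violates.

1. content.x = 147  [hero.left = content.left]
2. content.w = 250  [hero.w = content.w]
3. content.y = 98  [content.top = hero.bottom + 10]
4. content.h = 138  [panel.top = content.bottom + 10]

content = (x=147, y=98, w=250, h=138)
violated soft preferences: 20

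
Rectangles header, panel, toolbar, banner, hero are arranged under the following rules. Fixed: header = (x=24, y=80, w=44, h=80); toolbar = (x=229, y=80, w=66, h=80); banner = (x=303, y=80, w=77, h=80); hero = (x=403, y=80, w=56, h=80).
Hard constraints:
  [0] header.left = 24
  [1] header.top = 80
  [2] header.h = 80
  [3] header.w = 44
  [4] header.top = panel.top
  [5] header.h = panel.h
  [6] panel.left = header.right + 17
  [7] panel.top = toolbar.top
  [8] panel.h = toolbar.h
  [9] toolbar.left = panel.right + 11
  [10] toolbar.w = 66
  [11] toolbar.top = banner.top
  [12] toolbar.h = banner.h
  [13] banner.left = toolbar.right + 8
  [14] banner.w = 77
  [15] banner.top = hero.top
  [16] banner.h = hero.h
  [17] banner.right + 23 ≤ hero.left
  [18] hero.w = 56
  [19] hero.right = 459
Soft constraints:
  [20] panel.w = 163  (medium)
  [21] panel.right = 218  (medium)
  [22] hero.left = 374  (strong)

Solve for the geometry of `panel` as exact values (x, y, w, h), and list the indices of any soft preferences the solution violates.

panel = (x=85, y=80, w=133, h=80)
violated soft preferences: 20, 22

1. panel.y = 80  [header.top = panel.top]
2. panel.h = 80  [header.h = panel.h]
3. panel.x = 85  [panel.left = header.right + 17]
4. panel.w = 133  [toolbar.left = panel.right + 11]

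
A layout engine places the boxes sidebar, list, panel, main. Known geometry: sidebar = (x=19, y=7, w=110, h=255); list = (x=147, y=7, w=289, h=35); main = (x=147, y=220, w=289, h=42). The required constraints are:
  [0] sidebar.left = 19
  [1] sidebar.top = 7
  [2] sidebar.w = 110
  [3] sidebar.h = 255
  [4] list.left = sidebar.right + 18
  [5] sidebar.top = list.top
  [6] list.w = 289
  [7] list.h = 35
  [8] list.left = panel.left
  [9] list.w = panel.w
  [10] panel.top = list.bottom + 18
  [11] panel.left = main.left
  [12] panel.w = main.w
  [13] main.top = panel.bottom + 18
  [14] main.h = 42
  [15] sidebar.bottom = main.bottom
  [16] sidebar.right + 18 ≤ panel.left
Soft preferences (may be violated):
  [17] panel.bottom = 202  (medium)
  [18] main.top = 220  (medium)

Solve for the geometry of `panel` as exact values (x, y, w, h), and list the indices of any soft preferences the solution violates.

1. panel.x = 147  [list.left = panel.left]
2. panel.w = 289  [list.w = panel.w]
3. panel.y = 60  [panel.top = list.bottom + 18]
4. panel.h = 142  [main.top = panel.bottom + 18]

panel = (x=147, y=60, w=289, h=142)
violated soft preferences: none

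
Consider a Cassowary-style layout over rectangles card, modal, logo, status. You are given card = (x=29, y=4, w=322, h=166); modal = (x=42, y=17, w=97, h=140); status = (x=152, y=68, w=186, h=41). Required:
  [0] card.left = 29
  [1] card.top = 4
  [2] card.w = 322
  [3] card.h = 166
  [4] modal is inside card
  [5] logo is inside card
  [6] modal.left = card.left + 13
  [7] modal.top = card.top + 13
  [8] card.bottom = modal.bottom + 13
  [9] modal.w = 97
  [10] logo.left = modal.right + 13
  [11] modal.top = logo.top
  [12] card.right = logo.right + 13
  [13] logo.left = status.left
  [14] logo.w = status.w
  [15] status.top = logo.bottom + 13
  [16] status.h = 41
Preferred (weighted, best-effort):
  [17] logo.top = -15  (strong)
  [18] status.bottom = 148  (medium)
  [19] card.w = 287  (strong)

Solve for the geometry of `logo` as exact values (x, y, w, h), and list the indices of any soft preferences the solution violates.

1. logo.x = 152  [logo.left = modal.right + 13]
2. logo.y = 17  [modal.top = logo.top]
3. logo.w = 186  [card.right = logo.right + 13]
4. logo.h = 38  [status.top = logo.bottom + 13]

logo = (x=152, y=17, w=186, h=38)
violated soft preferences: 17, 18, 19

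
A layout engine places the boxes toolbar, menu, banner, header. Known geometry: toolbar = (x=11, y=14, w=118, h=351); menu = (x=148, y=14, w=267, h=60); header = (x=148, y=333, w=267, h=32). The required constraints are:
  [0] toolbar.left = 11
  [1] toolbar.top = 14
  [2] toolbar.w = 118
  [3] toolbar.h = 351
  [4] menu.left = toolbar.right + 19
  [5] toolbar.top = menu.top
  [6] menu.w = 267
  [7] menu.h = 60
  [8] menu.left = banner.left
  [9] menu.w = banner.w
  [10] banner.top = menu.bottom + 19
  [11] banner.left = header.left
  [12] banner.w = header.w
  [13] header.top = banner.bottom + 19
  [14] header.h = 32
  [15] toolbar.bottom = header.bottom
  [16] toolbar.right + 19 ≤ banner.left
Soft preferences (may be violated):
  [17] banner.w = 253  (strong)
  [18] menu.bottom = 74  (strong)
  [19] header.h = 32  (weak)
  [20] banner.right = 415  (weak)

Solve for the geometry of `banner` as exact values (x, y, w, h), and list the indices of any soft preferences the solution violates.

1. banner.x = 148  [menu.left = banner.left]
2. banner.w = 267  [menu.w = banner.w]
3. banner.y = 93  [banner.top = menu.bottom + 19]
4. banner.h = 221  [header.top = banner.bottom + 19]

banner = (x=148, y=93, w=267, h=221)
violated soft preferences: 17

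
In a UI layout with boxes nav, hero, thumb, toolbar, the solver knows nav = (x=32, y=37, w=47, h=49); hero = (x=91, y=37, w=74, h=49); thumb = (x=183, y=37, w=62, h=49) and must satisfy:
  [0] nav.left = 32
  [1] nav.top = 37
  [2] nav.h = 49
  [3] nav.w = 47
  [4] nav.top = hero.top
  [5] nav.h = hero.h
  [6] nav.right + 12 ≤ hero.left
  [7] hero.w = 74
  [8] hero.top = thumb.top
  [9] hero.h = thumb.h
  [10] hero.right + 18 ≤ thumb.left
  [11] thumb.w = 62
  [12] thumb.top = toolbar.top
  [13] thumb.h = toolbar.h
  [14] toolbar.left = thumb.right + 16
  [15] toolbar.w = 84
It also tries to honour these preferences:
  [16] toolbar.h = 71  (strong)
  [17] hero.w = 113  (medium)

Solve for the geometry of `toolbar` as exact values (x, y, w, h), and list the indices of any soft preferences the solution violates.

toolbar = (x=261, y=37, w=84, h=49)
violated soft preferences: 16, 17

1. toolbar.y = 37  [thumb.top = toolbar.top]
2. toolbar.h = 49  [thumb.h = toolbar.h]
3. toolbar.x = 261  [toolbar.left = thumb.right + 16]
4. toolbar.w = 84  [toolbar.w = 84]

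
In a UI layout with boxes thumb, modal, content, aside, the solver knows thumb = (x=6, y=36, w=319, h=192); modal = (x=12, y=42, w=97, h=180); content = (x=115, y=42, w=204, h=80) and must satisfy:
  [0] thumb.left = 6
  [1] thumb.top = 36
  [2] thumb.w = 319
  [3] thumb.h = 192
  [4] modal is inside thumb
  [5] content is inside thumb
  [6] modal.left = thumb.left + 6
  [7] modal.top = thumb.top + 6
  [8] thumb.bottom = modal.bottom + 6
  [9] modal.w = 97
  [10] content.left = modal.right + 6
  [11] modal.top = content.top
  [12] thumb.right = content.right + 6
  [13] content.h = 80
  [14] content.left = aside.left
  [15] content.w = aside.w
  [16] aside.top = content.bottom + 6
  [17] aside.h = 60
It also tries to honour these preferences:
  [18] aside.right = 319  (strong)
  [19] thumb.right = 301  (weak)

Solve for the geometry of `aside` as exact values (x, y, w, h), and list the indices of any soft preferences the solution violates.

aside = (x=115, y=128, w=204, h=60)
violated soft preferences: 19

1. aside.x = 115  [content.left = aside.left]
2. aside.w = 204  [content.w = aside.w]
3. aside.y = 128  [aside.top = content.bottom + 6]
4. aside.h = 60  [aside.h = 60]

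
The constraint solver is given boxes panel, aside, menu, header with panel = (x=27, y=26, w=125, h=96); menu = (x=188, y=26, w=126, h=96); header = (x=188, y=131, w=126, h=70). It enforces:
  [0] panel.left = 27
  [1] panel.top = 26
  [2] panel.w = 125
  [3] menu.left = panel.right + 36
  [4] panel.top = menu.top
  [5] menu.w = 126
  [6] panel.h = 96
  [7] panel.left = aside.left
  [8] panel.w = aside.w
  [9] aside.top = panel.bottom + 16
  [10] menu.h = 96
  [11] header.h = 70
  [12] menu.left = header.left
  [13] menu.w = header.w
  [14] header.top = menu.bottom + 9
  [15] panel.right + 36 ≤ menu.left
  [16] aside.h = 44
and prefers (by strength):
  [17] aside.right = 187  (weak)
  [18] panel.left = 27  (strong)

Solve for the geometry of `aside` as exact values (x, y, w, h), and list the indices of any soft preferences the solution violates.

1. aside.x = 27  [panel.left = aside.left]
2. aside.w = 125  [panel.w = aside.w]
3. aside.y = 138  [aside.top = panel.bottom + 16]
4. aside.h = 44  [aside.h = 44]

aside = (x=27, y=138, w=125, h=44)
violated soft preferences: 17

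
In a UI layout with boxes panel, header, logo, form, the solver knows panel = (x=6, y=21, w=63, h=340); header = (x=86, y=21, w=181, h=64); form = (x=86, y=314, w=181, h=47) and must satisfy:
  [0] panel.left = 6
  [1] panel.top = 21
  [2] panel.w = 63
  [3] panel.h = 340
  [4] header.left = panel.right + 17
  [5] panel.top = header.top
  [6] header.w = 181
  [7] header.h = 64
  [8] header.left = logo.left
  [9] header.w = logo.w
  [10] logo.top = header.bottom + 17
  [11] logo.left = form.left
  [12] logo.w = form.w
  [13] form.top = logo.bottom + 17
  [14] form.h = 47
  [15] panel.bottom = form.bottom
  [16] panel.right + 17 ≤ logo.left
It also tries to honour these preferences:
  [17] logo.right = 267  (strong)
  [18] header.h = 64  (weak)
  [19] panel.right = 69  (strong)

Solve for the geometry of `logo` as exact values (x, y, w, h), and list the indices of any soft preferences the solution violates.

logo = (x=86, y=102, w=181, h=195)
violated soft preferences: none

1. logo.x = 86  [header.left = logo.left]
2. logo.w = 181  [header.w = logo.w]
3. logo.y = 102  [logo.top = header.bottom + 17]
4. logo.h = 195  [form.top = logo.bottom + 17]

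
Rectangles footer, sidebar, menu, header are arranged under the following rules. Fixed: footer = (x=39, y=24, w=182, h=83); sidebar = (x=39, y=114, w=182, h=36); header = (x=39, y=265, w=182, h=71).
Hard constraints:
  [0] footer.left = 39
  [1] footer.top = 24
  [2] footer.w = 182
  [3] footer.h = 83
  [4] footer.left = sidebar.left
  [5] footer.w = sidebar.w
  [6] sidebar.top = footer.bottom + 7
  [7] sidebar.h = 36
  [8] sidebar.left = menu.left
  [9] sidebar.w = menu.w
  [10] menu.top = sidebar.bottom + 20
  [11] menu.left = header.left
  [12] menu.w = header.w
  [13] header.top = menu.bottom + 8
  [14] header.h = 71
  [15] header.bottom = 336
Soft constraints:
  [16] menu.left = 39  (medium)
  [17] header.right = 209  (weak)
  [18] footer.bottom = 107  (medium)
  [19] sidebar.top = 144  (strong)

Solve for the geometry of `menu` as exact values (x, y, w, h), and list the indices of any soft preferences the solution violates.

1. menu.x = 39  [sidebar.left = menu.left]
2. menu.w = 182  [sidebar.w = menu.w]
3. menu.y = 170  [menu.top = sidebar.bottom + 20]
4. menu.h = 87  [header.top = menu.bottom + 8]

menu = (x=39, y=170, w=182, h=87)
violated soft preferences: 17, 19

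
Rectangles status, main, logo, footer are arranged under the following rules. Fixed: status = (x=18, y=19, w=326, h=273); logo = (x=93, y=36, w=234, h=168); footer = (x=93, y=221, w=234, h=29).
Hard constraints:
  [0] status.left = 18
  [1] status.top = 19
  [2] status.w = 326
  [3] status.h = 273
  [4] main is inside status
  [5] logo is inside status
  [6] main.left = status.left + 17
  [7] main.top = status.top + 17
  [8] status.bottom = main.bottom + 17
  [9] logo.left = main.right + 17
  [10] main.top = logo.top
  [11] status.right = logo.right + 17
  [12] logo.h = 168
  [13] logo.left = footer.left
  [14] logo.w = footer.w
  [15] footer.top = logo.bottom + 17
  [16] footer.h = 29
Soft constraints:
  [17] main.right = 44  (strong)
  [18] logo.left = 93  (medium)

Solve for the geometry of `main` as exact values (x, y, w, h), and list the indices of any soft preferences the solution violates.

main = (x=35, y=36, w=41, h=239)
violated soft preferences: 17

1. main.x = 35  [main.left = status.left + 17]
2. main.y = 36  [main.top = status.top + 17]
3. main.h = 239  [status.bottom = main.bottom + 17]
4. main.w = 41  [logo.left = main.right + 17]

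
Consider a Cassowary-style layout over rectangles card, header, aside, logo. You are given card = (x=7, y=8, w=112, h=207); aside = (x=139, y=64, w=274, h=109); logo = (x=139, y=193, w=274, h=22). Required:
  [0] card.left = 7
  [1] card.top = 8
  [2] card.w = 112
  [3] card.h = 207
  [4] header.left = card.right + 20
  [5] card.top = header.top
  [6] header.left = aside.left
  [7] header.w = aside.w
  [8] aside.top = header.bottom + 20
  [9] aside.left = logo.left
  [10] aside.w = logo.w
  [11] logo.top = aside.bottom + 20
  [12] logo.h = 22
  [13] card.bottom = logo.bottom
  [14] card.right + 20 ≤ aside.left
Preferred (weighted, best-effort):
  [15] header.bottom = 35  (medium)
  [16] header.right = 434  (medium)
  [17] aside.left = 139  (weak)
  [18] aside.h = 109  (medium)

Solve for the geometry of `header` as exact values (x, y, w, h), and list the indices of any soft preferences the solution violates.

header = (x=139, y=8, w=274, h=36)
violated soft preferences: 15, 16

1. header.x = 139  [header.left = card.right + 20]
2. header.y = 8  [card.top = header.top]
3. header.w = 274  [header.w = aside.w]
4. header.h = 36  [aside.top = header.bottom + 20]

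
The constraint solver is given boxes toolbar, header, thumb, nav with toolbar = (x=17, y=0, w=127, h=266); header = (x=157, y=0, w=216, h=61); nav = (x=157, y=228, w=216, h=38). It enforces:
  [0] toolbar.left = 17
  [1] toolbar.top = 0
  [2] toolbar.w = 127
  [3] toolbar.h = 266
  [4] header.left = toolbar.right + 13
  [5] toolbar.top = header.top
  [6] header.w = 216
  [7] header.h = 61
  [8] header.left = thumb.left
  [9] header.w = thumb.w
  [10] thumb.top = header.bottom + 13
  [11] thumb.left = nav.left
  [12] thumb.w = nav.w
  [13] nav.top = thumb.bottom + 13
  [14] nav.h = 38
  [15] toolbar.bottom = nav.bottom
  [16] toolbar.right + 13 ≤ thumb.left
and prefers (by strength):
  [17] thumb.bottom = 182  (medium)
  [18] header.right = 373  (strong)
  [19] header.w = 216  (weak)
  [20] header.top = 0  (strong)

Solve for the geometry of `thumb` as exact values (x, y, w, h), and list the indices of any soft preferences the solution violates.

thumb = (x=157, y=74, w=216, h=141)
violated soft preferences: 17

1. thumb.x = 157  [header.left = thumb.left]
2. thumb.w = 216  [header.w = thumb.w]
3. thumb.y = 74  [thumb.top = header.bottom + 13]
4. thumb.h = 141  [nav.top = thumb.bottom + 13]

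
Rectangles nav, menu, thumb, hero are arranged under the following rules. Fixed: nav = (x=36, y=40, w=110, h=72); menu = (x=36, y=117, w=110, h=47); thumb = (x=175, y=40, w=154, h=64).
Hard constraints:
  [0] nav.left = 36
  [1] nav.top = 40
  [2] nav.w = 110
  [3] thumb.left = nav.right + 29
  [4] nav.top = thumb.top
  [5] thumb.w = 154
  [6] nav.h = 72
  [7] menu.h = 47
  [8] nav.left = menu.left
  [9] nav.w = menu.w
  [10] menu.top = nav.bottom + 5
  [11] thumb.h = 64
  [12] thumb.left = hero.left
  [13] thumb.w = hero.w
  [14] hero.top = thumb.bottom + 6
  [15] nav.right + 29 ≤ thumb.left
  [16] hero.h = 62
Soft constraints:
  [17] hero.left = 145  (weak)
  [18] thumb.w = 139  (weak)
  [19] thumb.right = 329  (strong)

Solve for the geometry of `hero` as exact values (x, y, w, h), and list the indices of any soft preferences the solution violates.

1. hero.x = 175  [thumb.left = hero.left]
2. hero.w = 154  [thumb.w = hero.w]
3. hero.y = 110  [hero.top = thumb.bottom + 6]
4. hero.h = 62  [hero.h = 62]

hero = (x=175, y=110, w=154, h=62)
violated soft preferences: 17, 18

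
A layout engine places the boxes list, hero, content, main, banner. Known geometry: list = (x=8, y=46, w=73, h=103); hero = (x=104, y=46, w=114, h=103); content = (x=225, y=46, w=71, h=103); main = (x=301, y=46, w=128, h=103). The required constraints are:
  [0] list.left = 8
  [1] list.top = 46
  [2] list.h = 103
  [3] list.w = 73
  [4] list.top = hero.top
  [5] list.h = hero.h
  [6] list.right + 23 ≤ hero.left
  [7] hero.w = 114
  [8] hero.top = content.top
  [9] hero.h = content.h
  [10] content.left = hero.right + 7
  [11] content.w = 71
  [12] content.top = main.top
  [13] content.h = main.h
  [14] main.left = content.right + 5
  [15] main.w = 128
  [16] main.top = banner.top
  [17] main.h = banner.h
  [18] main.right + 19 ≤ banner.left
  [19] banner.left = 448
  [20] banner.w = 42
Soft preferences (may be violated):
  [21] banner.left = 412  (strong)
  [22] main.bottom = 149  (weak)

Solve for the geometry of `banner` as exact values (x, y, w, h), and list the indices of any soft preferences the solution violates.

1. banner.y = 46  [main.top = banner.top]
2. banner.h = 103  [main.h = banner.h]
3. banner.x = 448  [banner.left = 448]
4. banner.w = 42  [banner.w = 42]

banner = (x=448, y=46, w=42, h=103)
violated soft preferences: 21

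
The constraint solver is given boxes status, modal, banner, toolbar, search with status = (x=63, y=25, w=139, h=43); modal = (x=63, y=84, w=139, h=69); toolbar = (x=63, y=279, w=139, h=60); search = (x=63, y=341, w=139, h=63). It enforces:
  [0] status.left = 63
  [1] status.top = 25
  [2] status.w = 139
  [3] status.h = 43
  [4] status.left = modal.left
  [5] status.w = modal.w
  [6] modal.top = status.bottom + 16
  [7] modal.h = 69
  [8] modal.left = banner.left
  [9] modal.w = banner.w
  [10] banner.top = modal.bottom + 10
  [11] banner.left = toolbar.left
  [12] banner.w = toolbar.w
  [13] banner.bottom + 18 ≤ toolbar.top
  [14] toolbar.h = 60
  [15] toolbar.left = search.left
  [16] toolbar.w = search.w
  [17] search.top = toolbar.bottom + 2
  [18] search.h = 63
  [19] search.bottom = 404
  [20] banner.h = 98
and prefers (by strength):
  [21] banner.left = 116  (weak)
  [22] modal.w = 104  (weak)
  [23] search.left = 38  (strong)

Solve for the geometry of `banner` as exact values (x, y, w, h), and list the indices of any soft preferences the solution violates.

1. banner.x = 63  [modal.left = banner.left]
2. banner.w = 139  [modal.w = banner.w]
3. banner.y = 163  [banner.top = modal.bottom + 10]
4. banner.h = 98  [banner.h = 98]

banner = (x=63, y=163, w=139, h=98)
violated soft preferences: 21, 22, 23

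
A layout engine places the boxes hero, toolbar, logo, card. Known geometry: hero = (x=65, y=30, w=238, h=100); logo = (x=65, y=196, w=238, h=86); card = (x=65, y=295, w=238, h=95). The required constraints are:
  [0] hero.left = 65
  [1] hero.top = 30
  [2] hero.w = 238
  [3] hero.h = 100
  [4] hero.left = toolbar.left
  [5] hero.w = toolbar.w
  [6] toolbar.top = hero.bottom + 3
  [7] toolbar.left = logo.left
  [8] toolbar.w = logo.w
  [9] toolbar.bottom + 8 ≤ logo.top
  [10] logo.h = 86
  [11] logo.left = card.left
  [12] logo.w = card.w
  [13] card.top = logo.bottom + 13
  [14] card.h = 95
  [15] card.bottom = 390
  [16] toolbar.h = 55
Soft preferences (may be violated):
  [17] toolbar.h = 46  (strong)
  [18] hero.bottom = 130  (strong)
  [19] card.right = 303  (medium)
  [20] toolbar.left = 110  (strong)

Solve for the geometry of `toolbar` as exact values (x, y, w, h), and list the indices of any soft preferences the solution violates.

1. toolbar.x = 65  [hero.left = toolbar.left]
2. toolbar.w = 238  [hero.w = toolbar.w]
3. toolbar.y = 133  [toolbar.top = hero.bottom + 3]
4. toolbar.h = 55  [toolbar.h = 55]

toolbar = (x=65, y=133, w=238, h=55)
violated soft preferences: 17, 20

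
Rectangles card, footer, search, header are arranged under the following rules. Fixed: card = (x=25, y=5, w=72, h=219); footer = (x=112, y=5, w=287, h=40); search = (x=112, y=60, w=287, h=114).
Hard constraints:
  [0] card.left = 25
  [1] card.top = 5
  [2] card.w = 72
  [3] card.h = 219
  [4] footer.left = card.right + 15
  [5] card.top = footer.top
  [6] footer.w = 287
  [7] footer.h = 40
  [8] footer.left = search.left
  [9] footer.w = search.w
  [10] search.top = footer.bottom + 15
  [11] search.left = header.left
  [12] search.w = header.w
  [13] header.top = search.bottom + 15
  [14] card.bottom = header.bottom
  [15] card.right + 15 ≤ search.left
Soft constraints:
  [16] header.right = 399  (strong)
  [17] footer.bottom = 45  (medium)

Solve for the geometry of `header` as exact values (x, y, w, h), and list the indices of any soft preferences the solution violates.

header = (x=112, y=189, w=287, h=35)
violated soft preferences: none

1. header.x = 112  [search.left = header.left]
2. header.w = 287  [search.w = header.w]
3. header.y = 189  [header.top = search.bottom + 15]
4. header.h = 35  [card.bottom = header.bottom]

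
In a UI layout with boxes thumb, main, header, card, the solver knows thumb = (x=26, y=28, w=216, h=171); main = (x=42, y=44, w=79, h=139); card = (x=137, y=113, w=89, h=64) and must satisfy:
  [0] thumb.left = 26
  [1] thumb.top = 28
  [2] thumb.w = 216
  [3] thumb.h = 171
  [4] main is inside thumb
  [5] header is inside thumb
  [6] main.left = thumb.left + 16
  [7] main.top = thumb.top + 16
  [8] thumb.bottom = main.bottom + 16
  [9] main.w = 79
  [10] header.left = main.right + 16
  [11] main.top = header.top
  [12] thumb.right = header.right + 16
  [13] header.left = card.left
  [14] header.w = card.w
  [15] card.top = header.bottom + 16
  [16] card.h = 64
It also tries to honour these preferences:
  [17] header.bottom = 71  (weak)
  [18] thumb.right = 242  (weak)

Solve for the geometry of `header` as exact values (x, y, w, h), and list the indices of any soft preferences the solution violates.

1. header.x = 137  [header.left = main.right + 16]
2. header.y = 44  [main.top = header.top]
3. header.w = 89  [thumb.right = header.right + 16]
4. header.h = 53  [card.top = header.bottom + 16]

header = (x=137, y=44, w=89, h=53)
violated soft preferences: 17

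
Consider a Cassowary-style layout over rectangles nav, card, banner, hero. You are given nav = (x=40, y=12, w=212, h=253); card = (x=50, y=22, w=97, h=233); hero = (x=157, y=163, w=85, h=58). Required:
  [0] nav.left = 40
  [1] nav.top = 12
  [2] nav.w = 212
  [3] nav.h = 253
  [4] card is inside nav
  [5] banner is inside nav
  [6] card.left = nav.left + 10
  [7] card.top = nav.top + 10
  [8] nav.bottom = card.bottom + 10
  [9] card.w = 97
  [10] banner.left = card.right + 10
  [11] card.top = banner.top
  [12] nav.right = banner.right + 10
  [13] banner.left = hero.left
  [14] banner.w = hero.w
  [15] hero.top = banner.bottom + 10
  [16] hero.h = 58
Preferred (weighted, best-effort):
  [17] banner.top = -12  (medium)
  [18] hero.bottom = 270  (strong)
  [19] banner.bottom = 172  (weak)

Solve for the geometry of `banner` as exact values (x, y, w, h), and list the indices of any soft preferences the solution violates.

1. banner.x = 157  [banner.left = card.right + 10]
2. banner.y = 22  [card.top = banner.top]
3. banner.w = 85  [nav.right = banner.right + 10]
4. banner.h = 131  [hero.top = banner.bottom + 10]

banner = (x=157, y=22, w=85, h=131)
violated soft preferences: 17, 18, 19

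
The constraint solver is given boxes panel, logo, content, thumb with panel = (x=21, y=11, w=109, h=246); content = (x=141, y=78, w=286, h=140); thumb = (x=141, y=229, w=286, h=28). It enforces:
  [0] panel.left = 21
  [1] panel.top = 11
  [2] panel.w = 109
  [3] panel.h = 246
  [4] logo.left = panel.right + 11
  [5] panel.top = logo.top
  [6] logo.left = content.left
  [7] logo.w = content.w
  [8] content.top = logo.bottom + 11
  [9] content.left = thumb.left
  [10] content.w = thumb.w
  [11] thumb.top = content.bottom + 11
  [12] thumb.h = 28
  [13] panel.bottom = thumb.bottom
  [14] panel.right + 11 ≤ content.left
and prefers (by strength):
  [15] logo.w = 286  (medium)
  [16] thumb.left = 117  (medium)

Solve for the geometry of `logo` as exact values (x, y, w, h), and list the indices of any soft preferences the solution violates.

1. logo.x = 141  [logo.left = panel.right + 11]
2. logo.y = 11  [panel.top = logo.top]
3. logo.w = 286  [logo.w = content.w]
4. logo.h = 56  [content.top = logo.bottom + 11]

logo = (x=141, y=11, w=286, h=56)
violated soft preferences: 16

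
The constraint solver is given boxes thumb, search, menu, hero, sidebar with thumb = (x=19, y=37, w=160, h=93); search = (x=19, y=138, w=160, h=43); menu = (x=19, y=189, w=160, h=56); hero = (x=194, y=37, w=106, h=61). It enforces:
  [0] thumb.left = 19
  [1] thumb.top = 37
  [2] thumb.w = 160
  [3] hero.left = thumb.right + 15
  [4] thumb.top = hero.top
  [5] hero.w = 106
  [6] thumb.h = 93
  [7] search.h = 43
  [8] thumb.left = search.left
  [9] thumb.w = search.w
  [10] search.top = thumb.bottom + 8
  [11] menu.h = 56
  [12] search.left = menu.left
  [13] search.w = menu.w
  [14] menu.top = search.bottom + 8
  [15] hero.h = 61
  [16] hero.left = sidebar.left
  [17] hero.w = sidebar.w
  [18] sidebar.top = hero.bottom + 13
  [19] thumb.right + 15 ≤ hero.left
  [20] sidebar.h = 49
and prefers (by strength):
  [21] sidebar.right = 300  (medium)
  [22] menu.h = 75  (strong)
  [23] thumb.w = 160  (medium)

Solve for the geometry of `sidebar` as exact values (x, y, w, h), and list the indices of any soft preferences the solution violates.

sidebar = (x=194, y=111, w=106, h=49)
violated soft preferences: 22

1. sidebar.x = 194  [hero.left = sidebar.left]
2. sidebar.w = 106  [hero.w = sidebar.w]
3. sidebar.y = 111  [sidebar.top = hero.bottom + 13]
4. sidebar.h = 49  [sidebar.h = 49]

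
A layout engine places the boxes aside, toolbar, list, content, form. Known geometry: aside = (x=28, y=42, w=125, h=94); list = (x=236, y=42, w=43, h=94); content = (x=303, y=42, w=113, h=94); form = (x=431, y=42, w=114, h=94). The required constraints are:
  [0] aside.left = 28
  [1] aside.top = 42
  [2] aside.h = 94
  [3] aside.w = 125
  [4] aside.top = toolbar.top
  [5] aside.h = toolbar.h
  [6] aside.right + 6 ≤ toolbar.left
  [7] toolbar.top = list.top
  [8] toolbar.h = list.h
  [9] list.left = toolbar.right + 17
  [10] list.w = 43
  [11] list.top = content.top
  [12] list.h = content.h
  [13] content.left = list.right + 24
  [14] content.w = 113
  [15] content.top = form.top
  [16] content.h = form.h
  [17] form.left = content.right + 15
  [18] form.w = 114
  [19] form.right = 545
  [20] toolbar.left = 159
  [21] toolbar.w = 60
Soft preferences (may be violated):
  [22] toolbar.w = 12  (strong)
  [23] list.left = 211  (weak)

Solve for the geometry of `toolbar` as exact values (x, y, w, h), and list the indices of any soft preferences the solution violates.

toolbar = (x=159, y=42, w=60, h=94)
violated soft preferences: 22, 23

1. toolbar.y = 42  [aside.top = toolbar.top]
2. toolbar.h = 94  [aside.h = toolbar.h]
3. toolbar.x = 159  [toolbar.left = 159]
4. toolbar.w = 60  [toolbar.w = 60]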